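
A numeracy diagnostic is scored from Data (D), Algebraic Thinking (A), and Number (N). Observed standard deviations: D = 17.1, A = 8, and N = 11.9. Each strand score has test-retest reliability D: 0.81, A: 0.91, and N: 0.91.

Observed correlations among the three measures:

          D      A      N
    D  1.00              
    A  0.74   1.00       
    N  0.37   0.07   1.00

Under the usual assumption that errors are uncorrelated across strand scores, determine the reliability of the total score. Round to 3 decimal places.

Var(D+A+N) = 17.1² + 8² + 11.9² + 2·[17.1·8·0.74 + 17.1·11.9·0.37 + 8·11.9·0.07] = 498.02 + 366.375 = 864.395.
With uncorrelated errors the cross-covariances are all true-score covariance, so they carry over unchanged; only the diagonal terms shrink to ρᵢσᵢ².
True-score variance = [17.1²·0.81 + 8²·0.91 + 11.9²·0.91] + 366.375 = 423.957 + 366.375 = 790.332.
Reliability = 790.332 / 864.395 = 0.914.

0.914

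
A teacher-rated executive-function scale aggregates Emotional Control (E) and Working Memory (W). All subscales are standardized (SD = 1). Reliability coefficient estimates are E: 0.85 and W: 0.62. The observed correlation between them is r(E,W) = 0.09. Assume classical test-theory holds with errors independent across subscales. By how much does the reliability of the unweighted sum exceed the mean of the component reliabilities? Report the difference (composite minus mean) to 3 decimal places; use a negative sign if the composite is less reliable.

0.022

Var(sum) = 2 + 0.18 = 2.18; true-score variance = 1.47 + 0.18 = 1.65; composite reliability = 0.7569.
Mean component reliability = 0.7350.
Difference = 0.7569 − 0.7350 = 0.022.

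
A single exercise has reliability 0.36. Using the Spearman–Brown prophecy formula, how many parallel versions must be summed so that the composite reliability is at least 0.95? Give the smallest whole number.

34

k ≥ ρ*(1−ρ₁)/(ρ₁(1−ρ*)) = 0.95·0.64 / (0.36·0.05) = 33.778.
Smallest integer k = 34.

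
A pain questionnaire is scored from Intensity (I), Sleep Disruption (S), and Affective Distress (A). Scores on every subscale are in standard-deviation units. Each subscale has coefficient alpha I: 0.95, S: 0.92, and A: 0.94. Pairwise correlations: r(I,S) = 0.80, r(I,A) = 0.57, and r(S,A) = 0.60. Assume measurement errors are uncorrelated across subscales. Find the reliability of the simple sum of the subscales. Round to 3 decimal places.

Var(I+S+A) = 3 + 2·[0.80 + 0.57 + 0.60] = 3 + 3.94 = 6.94.
With uncorrelated errors the cross-covariances are all true-score covariance, so they carry over unchanged; only the diagonal terms shrink to ρᵢσᵢ².
True-score variance = [0.95 + 0.92 + 0.94] + 3.94 = 2.81 + 3.94 = 6.75.
Reliability = 6.75 / 6.94 = 0.973.

0.973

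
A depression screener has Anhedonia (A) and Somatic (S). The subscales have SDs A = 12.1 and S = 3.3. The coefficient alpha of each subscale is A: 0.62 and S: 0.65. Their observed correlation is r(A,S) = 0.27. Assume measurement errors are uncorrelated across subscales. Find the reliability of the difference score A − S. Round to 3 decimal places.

0.562

Var(A−S) = 12.1² + 3.3² − 2·12.1·3.3·0.27 = 157.3 − 21.5622 = 135.738.
With uncorrelated errors the cross-covariances are all true-score covariance, so they carry over unchanged; only the diagonal terms shrink to ρᵢσᵢ².
True-score variance = [12.1²·0.62 + 3.3²·0.65] − 21.5622 = 97.8527 − 21.5622 = 76.2905.
Reliability = 76.2905 / 135.738 = 0.562.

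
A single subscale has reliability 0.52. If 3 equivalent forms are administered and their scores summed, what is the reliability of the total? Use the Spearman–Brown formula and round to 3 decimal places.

0.765

ρ_k = kρ / (1 + (k−1)ρ) = 3·0.52 / (1 + 2·0.52) = 1.560 / 2.040 = 0.765.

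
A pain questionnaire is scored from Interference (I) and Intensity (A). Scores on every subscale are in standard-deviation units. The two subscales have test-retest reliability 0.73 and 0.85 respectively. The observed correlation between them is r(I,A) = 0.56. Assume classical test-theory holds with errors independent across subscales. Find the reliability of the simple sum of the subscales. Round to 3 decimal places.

Var(I+A) = 2 + 2·[0.56] = 2 + 1.12 = 3.12.
Because errors are independent across components, Cov(Tᵢ,Tⱼ) = Cov(Xᵢ,Xⱼ); the off-diagonal part of the true-score variance is the same as above.
True-score variance = [0.73 + 0.85] + 1.12 = 1.58 + 1.12 = 2.7.
Reliability = 2.7 / 3.12 = 0.865.

0.865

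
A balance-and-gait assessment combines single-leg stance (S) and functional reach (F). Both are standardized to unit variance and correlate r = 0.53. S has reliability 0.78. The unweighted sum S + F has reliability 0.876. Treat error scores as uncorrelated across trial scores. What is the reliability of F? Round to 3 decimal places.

Var(S+F) = 2 + 2·0.53 = 3.060.
True-score variance = ρ_S + ρ_F + 2·0.53, so 0.876 = (0.78 + ρ_F + 1.06) / 3.060.
ρ_F = 0.876·3.060 − 0.78 − 1.06 = 0.841.

0.841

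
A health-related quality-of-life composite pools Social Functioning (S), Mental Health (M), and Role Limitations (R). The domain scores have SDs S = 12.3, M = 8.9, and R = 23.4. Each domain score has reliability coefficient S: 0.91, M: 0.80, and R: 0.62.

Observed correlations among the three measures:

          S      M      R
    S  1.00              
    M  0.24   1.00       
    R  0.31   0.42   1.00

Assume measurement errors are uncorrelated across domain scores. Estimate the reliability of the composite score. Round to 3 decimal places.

0.799

Var(S+M+R) = 12.3² + 8.9² + 23.4² + 2·[12.3·8.9·0.24 + 12.3·23.4·0.31 + 8.9·23.4·0.42] = 778.06 + 405.932 = 1183.99.
Because errors are independent across components, Cov(Tᵢ,Tⱼ) = Cov(Xᵢ,Xⱼ); the off-diagonal part of the true-score variance is the same as above.
True-score variance = [12.3²·0.91 + 8.9²·0.80 + 23.4²·0.62] + 405.932 = 540.529 + 405.932 = 946.461.
Reliability = 946.461 / 1183.99 = 0.799.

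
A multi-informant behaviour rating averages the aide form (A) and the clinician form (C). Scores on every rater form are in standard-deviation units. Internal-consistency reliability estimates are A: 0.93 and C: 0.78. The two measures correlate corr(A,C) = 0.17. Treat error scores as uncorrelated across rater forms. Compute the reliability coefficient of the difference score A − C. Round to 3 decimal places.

Var(A−C) = 1 + 1 − 2·0.17 = 2 − 0.34 = 1.66.
Because errors are independent across components, Cov(Tᵢ,Tⱼ) = Cov(Xᵢ,Xⱼ); the off-diagonal part of the true-score variance is the same as above.
True-score variance = [0.93 + 0.78] − 0.34 = 1.71 − 0.34 = 1.37.
Reliability = 1.37 / 1.66 = 0.825.

0.825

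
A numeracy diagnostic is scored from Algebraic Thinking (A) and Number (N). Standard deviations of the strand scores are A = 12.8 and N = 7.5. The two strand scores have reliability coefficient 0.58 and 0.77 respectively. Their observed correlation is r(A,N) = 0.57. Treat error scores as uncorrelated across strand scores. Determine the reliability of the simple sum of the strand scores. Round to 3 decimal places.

Var(A+N) = 12.8² + 7.5² + 2·[12.8·7.5·0.57] = 220.09 + 109.44 = 329.53.
With uncorrelated errors the cross-covariances are all true-score covariance, so they carry over unchanged; only the diagonal terms shrink to ρᵢσᵢ².
True-score variance = [12.8²·0.58 + 7.5²·0.77] + 109.44 = 138.34 + 109.44 = 247.78.
Reliability = 247.78 / 329.53 = 0.752.

0.752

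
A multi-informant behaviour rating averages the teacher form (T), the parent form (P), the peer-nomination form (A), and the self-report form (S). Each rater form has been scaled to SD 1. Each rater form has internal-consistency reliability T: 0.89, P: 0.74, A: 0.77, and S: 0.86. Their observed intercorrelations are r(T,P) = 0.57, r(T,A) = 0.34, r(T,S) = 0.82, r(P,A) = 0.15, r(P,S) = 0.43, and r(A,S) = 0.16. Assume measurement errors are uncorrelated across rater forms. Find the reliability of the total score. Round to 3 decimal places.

Var(T+P+A+S) = 4 + 2·[0.57 + 0.34 + 0.82 + 0.15 + 0.43 + 0.16] = 4 + 4.94 = 8.94.
Because errors are independent across components, Cov(Tᵢ,Tⱼ) = Cov(Xᵢ,Xⱼ); the off-diagonal part of the true-score variance is the same as above.
True-score variance = [0.89 + 0.74 + 0.77 + 0.86] + 4.94 = 3.26 + 4.94 = 8.2.
Reliability = 8.2 / 8.94 = 0.917.

0.917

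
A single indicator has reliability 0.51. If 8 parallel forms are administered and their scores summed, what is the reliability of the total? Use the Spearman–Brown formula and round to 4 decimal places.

0.8928

ρ_k = kρ / (1 + (k−1)ρ) = 8·0.51 / (1 + 7·0.51) = 4.080 / 4.570 = 0.8928.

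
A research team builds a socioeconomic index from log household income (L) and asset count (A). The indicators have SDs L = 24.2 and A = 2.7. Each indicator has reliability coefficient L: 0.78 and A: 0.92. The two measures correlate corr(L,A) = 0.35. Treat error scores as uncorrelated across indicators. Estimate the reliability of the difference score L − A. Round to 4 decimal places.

0.7635

Var(L−A) = 24.2² + 2.7² − 2·24.2·2.7·0.35 = 592.93 − 45.738 = 547.192.
Because errors are independent across components, Cov(Tᵢ,Tⱼ) = Cov(Xᵢ,Xⱼ); the off-diagonal part of the true-score variance is the same as above.
True-score variance = [24.2²·0.78 + 2.7²·0.92] − 45.738 = 463.506 − 45.738 = 417.768.
Reliability = 417.768 / 547.192 = 0.7635.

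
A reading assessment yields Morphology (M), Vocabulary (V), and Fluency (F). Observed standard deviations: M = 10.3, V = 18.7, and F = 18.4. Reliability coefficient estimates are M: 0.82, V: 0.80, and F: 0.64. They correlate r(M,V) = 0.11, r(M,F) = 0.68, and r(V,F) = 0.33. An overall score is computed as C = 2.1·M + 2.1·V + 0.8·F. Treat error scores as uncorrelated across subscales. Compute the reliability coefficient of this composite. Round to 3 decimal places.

Var(C) = 2.1²·10.3² + 2.1²·18.7² + 0.8²·18.4² + 2·[4.41·10.3·18.7·0.11 + 1.68·10.3·18.4·0.68 + 1.68·18.7·18.4·0.33] = 2226.67 + 1001.4 = 3228.07.
Under uncorrelated errors the observed covariances equal the true-score covariances, so only the own-variance terms attenuate.
True-score variance = [2.1²·10.3²·0.82 + 2.1²·18.7²·0.80 + 0.8²·18.4²·0.64] + 1001.4 = 1756.02 + 1001.4 = 2757.42.
Reliability = 2757.42 / 3228.07 = 0.854.

0.854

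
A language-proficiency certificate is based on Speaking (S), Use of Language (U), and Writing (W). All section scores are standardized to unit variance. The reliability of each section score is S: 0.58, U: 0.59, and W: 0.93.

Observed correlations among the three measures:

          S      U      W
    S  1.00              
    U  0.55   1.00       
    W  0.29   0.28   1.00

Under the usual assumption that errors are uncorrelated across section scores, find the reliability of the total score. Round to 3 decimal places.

Var(S+U+W) = 3 + 2·[0.55 + 0.29 + 0.28] = 3 + 2.24 = 5.24.
Under uncorrelated errors the observed covariances equal the true-score covariances, so only the own-variance terms attenuate.
True-score variance = [0.58 + 0.59 + 0.93] + 2.24 = 2.1 + 2.24 = 4.34.
Reliability = 4.34 / 5.24 = 0.828.

0.828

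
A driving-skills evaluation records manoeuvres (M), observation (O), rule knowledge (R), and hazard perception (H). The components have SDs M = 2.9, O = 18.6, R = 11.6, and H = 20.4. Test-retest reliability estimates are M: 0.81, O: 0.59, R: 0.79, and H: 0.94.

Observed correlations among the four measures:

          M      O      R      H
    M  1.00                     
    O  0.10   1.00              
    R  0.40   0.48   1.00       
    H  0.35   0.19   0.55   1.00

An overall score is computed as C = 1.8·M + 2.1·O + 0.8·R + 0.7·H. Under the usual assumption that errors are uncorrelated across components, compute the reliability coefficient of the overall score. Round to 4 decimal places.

Var(C) = 1.8²·2.9² + 2.1²·18.6² + 0.8²·11.6² + 0.7²·20.4² + 2·[3.78·2.9·18.6·0.10 + 1.44·2.9·11.6·0.40 + 1.26·2.9·20.4·0.35 + 1.68·18.6·11.6·0.48 + 1.47·18.6·20.4·0.19 + 0.56·11.6·20.4·0.55] = 1842.97 + 837.414 = 2680.38.
Because errors are independent across components, Cov(Tᵢ,Tⱼ) = Cov(Xᵢ,Xⱼ); the off-diagonal part of the true-score variance is the same as above.
True-score variance = [1.8²·2.9²·0.81 + 2.1²·18.6²·0.59 + 0.8²·11.6²·0.79 + 0.7²·20.4²·0.94] + 837.414 = 1181.94 + 837.414 = 2019.36.
Reliability = 2019.36 / 2680.38 = 0.7534.

0.7534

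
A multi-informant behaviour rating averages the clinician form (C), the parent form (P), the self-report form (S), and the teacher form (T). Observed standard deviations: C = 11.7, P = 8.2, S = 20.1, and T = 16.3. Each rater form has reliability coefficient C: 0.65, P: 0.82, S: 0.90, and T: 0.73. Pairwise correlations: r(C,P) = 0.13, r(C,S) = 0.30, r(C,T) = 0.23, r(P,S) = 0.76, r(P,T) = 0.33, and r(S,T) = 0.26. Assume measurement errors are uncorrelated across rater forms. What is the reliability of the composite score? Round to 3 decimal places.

0.895

Var(C+P+S+T) = 11.7² + 8.2² + 20.1² + 16.3² + 2·[11.7·8.2·0.13 + 11.7·20.1·0.30 + 11.7·16.3·0.23 + 8.2·20.1·0.76 + 8.2·16.3·0.33 + 20.1·16.3·0.26] = 873.83 + 762.883 = 1636.71.
Because errors are independent across components, Cov(Tᵢ,Tⱼ) = Cov(Xᵢ,Xⱼ); the off-diagonal part of the true-score variance is the same as above.
True-score variance = [11.7²·0.65 + 8.2²·0.82 + 20.1²·0.90 + 16.3²·0.73] + 762.883 = 701.678 + 762.883 = 1464.56.
Reliability = 1464.56 / 1636.71 = 0.895.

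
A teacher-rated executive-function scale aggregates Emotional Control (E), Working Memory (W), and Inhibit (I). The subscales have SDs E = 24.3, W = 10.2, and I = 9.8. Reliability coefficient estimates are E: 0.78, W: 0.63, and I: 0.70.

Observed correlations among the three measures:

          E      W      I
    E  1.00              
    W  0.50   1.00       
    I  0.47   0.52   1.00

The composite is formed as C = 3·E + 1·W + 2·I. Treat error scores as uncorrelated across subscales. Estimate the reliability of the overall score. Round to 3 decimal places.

0.837

Var(C) = 3²·24.3² + 10.2² + 2²·9.8² + 2·[3·24.3·10.2·0.50 + 6·24.3·9.8·0.47 + 2·10.2·9.8·0.52] = 5802.61 + 2294.61 = 8097.22.
Because errors are independent across components, Cov(Tᵢ,Tⱼ) = Cov(Xᵢ,Xⱼ); the off-diagonal part of the true-score variance is the same as above.
True-score variance = [3²·24.3²·0.78 + 10.2²·0.63 + 2²·9.8²·0.70] + 2294.61 = 4479.7 + 2294.61 = 6774.3.
Reliability = 6774.3 / 8097.22 = 0.837.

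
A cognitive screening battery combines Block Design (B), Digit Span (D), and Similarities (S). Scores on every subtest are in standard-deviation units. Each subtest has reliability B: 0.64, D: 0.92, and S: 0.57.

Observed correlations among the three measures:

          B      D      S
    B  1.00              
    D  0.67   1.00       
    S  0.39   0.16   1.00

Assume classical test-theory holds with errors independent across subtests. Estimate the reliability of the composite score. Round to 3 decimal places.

Var(B+D+S) = 3 + 2·[0.67 + 0.39 + 0.16] = 3 + 2.44 = 5.44.
With uncorrelated errors the cross-covariances are all true-score covariance, so they carry over unchanged; only the diagonal terms shrink to ρᵢσᵢ².
True-score variance = [0.64 + 0.92 + 0.57] + 2.44 = 2.13 + 2.44 = 4.57.
Reliability = 4.57 / 5.44 = 0.840.

0.840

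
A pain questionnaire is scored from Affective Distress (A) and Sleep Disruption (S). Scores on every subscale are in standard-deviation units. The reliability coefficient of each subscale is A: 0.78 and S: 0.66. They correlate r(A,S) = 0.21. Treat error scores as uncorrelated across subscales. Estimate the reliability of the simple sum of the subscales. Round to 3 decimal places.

Var(A+S) = 2 + 2·[0.21] = 2 + 0.42 = 2.42.
Under uncorrelated errors the observed covariances equal the true-score covariances, so only the own-variance terms attenuate.
True-score variance = [0.78 + 0.66] + 0.42 = 1.44 + 0.42 = 1.86.
Reliability = 1.86 / 2.42 = 0.769.

0.769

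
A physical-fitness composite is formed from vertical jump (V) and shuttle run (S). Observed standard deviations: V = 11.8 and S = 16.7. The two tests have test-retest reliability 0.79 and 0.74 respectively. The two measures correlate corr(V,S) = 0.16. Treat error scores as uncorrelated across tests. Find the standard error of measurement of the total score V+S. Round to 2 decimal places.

Var(total) = 418.13 + 63.0592 = 481.189.
True-score variance = 316.378 + 63.0592 = 379.437, so reliability = 0.7885.
Error variance = 481.189 − 379.437 = 101.752; SEM = √101.752 = 10.09.

10.09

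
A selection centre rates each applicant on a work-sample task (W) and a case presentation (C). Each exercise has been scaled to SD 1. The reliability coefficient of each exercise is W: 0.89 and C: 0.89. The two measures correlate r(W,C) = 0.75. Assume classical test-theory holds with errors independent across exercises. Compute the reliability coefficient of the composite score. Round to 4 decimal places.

Var(W+C) = 2 + 2·[0.75] = 2 + 1.5 = 3.5.
With uncorrelated errors the cross-covariances are all true-score covariance, so they carry over unchanged; only the diagonal terms shrink to ρᵢσᵢ².
True-score variance = [0.89 + 0.89] + 1.5 = 1.78 + 1.5 = 3.28.
Reliability = 3.28 / 3.5 = 0.9371.

0.9371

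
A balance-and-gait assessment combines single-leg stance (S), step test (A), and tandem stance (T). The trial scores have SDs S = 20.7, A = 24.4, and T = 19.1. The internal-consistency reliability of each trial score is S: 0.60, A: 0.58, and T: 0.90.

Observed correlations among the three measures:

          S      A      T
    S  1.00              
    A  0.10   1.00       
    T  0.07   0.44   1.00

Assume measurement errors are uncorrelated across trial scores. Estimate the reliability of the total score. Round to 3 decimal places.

Var(S+A+T) = 20.7² + 24.4² + 19.1² + 2·[20.7·24.4·0.10 + 20.7·19.1·0.07 + 24.4·19.1·0.44] = 1388.66 + 566.483 = 1955.14.
Under uncorrelated errors the observed covariances equal the true-score covariances, so only the own-variance terms attenuate.
True-score variance = [20.7²·0.60 + 24.4²·0.58 + 19.1²·0.90] + 566.483 = 930.732 + 566.483 = 1497.21.
Reliability = 1497.21 / 1955.14 = 0.766.

0.766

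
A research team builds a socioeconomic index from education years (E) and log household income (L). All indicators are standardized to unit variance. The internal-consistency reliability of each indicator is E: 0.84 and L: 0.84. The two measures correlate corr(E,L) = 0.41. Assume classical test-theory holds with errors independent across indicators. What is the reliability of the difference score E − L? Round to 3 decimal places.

Var(E−L) = 1 + 1 − 2·0.41 = 2 − 0.82 = 1.18.
Because errors are independent across components, Cov(Tᵢ,Tⱼ) = Cov(Xᵢ,Xⱼ); the off-diagonal part of the true-score variance is the same as above.
True-score variance = [0.84 + 0.84] − 0.82 = 1.68 − 0.82 = 0.86.
Reliability = 0.86 / 1.18 = 0.729.

0.729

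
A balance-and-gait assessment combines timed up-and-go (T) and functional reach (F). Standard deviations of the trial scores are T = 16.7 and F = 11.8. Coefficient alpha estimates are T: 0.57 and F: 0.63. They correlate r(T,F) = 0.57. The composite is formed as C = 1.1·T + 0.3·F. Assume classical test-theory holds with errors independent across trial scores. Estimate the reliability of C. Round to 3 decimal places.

Var(C) = 1.1²·16.7² + 0.3²·11.8² + 2·[0.33·16.7·11.8·0.57] = 349.989 + 74.134 = 424.122.
With uncorrelated errors the cross-covariances are all true-score covariance, so they carry over unchanged; only the diagonal terms shrink to ρᵢσᵢ².
True-score variance = [1.1²·16.7²·0.57 + 0.3²·11.8²·0.63] + 74.134 = 200.245 + 74.134 = 274.379.
Reliability = 274.379 / 424.122 = 0.647.

0.647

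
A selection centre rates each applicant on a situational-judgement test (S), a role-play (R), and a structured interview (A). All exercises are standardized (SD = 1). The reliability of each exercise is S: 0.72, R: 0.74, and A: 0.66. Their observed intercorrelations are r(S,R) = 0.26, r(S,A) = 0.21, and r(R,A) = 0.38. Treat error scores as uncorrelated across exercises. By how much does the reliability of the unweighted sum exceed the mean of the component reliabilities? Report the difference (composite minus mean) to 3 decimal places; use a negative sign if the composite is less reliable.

0.106

Var(sum) = 3 + 1.7 = 4.7; true-score variance = 2.12 + 1.7 = 3.82; composite reliability = 0.8128.
Mean component reliability = 0.7067.
Difference = 0.8128 − 0.7067 = 0.106.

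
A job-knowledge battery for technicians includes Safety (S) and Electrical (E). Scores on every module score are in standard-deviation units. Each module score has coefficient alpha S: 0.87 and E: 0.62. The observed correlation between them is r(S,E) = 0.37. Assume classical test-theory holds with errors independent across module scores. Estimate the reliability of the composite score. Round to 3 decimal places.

0.814

Var(S+E) = 2 + 2·[0.37] = 2 + 0.74 = 2.74.
Under uncorrelated errors the observed covariances equal the true-score covariances, so only the own-variance terms attenuate.
True-score variance = [0.87 + 0.62] + 0.74 = 1.49 + 0.74 = 2.23.
Reliability = 2.23 / 2.74 = 0.814.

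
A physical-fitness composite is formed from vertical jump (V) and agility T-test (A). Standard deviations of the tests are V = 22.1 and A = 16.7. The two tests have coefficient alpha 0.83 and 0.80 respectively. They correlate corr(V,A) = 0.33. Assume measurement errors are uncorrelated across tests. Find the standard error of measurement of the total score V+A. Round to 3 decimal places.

11.782

Var(total) = 767.3 + 243.586 = 1010.89.
True-score variance = 628.492 + 243.586 = 872.079, so reliability = 0.8627.
Error variance = 1010.89 − 872.079 = 138.808; SEM = √138.808 = 11.782.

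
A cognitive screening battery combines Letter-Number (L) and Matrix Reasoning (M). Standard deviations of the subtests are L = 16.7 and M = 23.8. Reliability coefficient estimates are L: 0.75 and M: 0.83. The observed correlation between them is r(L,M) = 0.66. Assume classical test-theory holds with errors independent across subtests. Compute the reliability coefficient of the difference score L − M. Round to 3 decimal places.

0.482

Var(L−M) = 16.7² + 23.8² − 2·16.7·23.8·0.66 = 845.33 − 524.647 = 320.683.
Under uncorrelated errors the observed covariances equal the true-score covariances, so only the own-variance terms attenuate.
True-score variance = [16.7²·0.75 + 23.8²·0.83] − 524.647 = 679.313 − 524.647 = 154.666.
Reliability = 154.666 / 320.683 = 0.482.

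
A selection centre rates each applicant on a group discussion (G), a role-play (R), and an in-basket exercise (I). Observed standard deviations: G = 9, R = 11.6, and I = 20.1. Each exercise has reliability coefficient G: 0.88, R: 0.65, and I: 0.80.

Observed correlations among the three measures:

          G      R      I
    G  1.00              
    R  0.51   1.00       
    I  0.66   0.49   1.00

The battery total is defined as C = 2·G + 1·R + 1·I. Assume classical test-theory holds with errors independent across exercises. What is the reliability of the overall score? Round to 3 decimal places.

Var(C) = 2²·9² + 11.6² + 20.1² + 2·[2·9·11.6·0.51 + 2·9·20.1·0.66 + 11.6·20.1·0.49] = 862.57 + 919.049 = 1781.62.
Under uncorrelated errors the observed covariances equal the true-score covariances, so only the own-variance terms attenuate.
True-score variance = [2²·9²·0.88 + 11.6²·0.65 + 20.1²·0.80] + 919.049 = 695.792 + 919.049 = 1614.84.
Reliability = 1614.84 / 1781.62 = 0.906.

0.906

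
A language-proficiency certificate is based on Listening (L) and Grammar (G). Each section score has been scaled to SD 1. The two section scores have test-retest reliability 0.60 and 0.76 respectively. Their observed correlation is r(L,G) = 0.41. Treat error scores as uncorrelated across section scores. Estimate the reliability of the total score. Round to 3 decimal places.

0.773

Var(L+G) = 2 + 2·[0.41] = 2 + 0.82 = 2.82.
Under uncorrelated errors the observed covariances equal the true-score covariances, so only the own-variance terms attenuate.
True-score variance = [0.60 + 0.76] + 0.82 = 1.36 + 0.82 = 2.18.
Reliability = 2.18 / 2.82 = 0.773.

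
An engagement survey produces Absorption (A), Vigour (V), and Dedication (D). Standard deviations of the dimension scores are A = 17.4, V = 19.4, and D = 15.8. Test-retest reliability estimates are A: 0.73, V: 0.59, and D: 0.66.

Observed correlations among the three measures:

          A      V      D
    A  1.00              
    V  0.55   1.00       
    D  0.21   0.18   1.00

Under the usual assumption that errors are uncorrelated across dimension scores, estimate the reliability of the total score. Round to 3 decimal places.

0.790

Var(A+V+D) = 17.4² + 19.4² + 15.8² + 2·[17.4·19.4·0.55 + 17.4·15.8·0.21 + 19.4·15.8·0.18] = 928.76 + 597.13 = 1525.89.
With uncorrelated errors the cross-covariances are all true-score covariance, so they carry over unchanged; only the diagonal terms shrink to ρᵢσᵢ².
True-score variance = [17.4²·0.73 + 19.4²·0.59 + 15.8²·0.66] + 597.13 = 607.83 + 597.13 = 1204.96.
Reliability = 1204.96 / 1525.89 = 0.790.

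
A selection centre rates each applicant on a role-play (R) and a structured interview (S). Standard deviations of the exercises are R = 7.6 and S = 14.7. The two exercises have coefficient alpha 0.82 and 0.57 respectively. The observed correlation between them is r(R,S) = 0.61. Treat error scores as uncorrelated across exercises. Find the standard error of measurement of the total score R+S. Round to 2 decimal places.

10.16

Var(total) = 273.85 + 136.298 = 410.148.
True-score variance = 170.534 + 136.298 = 306.833, so reliability = 0.7481.
Error variance = 410.148 − 306.833 = 103.315; SEM = √103.315 = 10.16.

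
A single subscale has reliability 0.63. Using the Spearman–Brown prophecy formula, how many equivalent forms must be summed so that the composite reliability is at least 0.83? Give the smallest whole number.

k ≥ ρ*(1−ρ₁)/(ρ₁(1−ρ*)) = 0.83·0.37 / (0.63·0.17) = 2.867.
Smallest integer k = 3.

3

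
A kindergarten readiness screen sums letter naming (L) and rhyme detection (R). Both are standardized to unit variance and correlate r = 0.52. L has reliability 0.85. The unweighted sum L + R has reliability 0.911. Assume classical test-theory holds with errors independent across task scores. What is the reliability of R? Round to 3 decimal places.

0.879

Var(L+R) = 2 + 2·0.52 = 3.040.
True-score variance = ρ_L + ρ_R + 2·0.52, so 0.911 = (0.85 + ρ_R + 1.04) / 3.040.
ρ_R = 0.911·3.040 − 0.85 − 1.04 = 0.879.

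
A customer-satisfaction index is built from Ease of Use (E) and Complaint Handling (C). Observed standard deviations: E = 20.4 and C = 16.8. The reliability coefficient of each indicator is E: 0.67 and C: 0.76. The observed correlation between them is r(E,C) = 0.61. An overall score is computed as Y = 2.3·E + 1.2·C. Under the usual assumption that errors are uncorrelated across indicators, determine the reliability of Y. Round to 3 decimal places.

0.781

Var(Y) = 2.3²·20.4² + 1.2²·16.8² + 2·[2.76·20.4·16.8·0.61] = 2607.91 + 1154.01 = 3761.92.
With uncorrelated errors the cross-covariances are all true-score covariance, so they carry over unchanged; only the diagonal terms shrink to ρᵢσᵢ².
True-score variance = [2.3²·20.4²·0.67 + 1.2²·16.8²·0.76] + 1154.01 = 1783.88 + 1154.01 = 2937.89.
Reliability = 2937.89 / 3761.92 = 0.781.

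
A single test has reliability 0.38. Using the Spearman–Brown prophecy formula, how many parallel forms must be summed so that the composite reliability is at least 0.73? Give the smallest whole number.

k ≥ ρ*(1−ρ₁)/(ρ₁(1−ρ*)) = 0.73·0.62 / (0.38·0.27) = 4.411.
Smallest integer k = 5.

5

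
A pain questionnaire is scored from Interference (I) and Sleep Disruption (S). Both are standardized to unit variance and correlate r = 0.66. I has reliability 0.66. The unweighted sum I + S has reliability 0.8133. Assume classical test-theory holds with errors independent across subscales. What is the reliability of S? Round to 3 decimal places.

0.720

Var(I+S) = 2 + 2·0.66 = 3.320.
True-score variance = ρ_I + ρ_S + 2·0.66, so 0.8133 = (0.66 + ρ_S + 1.32) / 3.320.
ρ_S = 0.8133·3.320 − 0.66 − 1.32 = 0.720.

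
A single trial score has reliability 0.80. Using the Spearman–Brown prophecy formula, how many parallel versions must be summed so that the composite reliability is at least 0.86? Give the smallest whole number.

2

k ≥ ρ*(1−ρ₁)/(ρ₁(1−ρ*)) = 0.86·0.20 / (0.80·0.14) = 1.536.
Smallest integer k = 2.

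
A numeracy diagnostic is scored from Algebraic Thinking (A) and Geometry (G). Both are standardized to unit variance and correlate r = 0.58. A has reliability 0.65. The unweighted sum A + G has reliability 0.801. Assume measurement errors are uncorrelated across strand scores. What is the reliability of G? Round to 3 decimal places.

0.721

Var(A+G) = 2 + 2·0.58 = 3.160.
True-score variance = ρ_A + ρ_G + 2·0.58, so 0.801 = (0.65 + ρ_G + 1.16) / 3.160.
ρ_G = 0.801·3.160 − 0.65 − 1.16 = 0.721.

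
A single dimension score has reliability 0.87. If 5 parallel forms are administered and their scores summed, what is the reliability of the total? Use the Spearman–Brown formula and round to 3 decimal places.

0.971

ρ_k = kρ / (1 + (k−1)ρ) = 5·0.87 / (1 + 4·0.87) = 4.350 / 4.480 = 0.971.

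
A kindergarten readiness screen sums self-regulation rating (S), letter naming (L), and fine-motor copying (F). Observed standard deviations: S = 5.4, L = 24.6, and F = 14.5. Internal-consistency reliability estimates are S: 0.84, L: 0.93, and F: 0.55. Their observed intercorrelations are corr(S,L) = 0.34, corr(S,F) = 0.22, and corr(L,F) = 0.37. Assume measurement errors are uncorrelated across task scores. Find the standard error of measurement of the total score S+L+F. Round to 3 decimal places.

Var(total) = 844.57 + 388.741 = 1233.31.
True-score variance = 702.931 + 388.741 = 1091.67, so reliability = 0.8852.
Error variance = 1233.31 − 1091.67 = 141.639; SEM = √141.639 = 11.901.

11.901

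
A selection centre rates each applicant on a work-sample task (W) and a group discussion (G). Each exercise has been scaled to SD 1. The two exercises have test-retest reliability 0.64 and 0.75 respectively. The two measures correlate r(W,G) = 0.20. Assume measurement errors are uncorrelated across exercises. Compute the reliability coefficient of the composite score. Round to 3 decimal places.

Var(W+G) = 2 + 2·[0.20] = 2 + 0.4 = 2.4.
With uncorrelated errors the cross-covariances are all true-score covariance, so they carry over unchanged; only the diagonal terms shrink to ρᵢσᵢ².
True-score variance = [0.64 + 0.75] + 0.4 = 1.39 + 0.4 = 1.79.
Reliability = 1.79 / 2.4 = 0.746.

0.746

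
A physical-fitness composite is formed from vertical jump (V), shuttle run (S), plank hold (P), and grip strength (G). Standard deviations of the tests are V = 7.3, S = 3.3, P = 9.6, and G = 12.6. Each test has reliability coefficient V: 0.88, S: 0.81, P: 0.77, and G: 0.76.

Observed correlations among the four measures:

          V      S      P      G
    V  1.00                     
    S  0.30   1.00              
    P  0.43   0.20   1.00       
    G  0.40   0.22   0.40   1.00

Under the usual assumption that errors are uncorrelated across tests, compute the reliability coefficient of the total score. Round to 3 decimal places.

Var(V+S+P+G) = 7.3² + 3.3² + 9.6² + 12.6² + 2·[7.3·3.3·0.30 + 7.3·9.6·0.43 + 7.3·12.6·0.40 + 3.3·9.6·0.20 + 3.3·12.6·0.22 + 9.6·12.6·0.40] = 315.1 + 276.042 = 591.142.
Under uncorrelated errors the observed covariances equal the true-score covariances, so only the own-variance terms attenuate.
True-score variance = [7.3²·0.88 + 3.3²·0.81 + 9.6²·0.77 + 12.6²·0.76] + 276.042 = 247.337 + 276.042 = 523.379.
Reliability = 523.379 / 591.142 = 0.885.

0.885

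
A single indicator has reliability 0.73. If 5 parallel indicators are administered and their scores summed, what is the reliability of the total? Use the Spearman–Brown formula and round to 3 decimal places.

0.931

ρ_k = kρ / (1 + (k−1)ρ) = 5·0.73 / (1 + 4·0.73) = 3.650 / 3.920 = 0.931.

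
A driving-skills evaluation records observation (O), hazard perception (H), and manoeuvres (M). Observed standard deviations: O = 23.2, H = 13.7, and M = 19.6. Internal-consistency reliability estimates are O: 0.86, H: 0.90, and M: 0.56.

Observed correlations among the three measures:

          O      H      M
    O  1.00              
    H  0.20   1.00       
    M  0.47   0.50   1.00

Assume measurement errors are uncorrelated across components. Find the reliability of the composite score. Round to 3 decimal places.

Var(O+H+M) = 23.2² + 13.7² + 19.6² + 2·[23.2·13.7·0.20 + 23.2·19.6·0.47 + 13.7·19.6·0.50] = 1110.09 + 823.093 = 1933.18.
With uncorrelated errors the cross-covariances are all true-score covariance, so they carry over unchanged; only the diagonal terms shrink to ρᵢσᵢ².
True-score variance = [23.2²·0.86 + 13.7²·0.90 + 19.6²·0.56] + 823.093 = 846.937 + 823.093 = 1670.03.
Reliability = 1670.03 / 1933.18 = 0.864.

0.864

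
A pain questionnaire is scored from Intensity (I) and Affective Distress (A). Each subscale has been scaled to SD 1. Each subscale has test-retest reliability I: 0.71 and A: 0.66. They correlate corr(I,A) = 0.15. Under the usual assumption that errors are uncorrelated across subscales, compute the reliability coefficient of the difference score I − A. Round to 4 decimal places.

Var(I−A) = 1 + 1 − 2·0.15 = 2 − 0.3 = 1.7.
Under uncorrelated errors the observed covariances equal the true-score covariances, so only the own-variance terms attenuate.
True-score variance = [0.71 + 0.66] − 0.3 = 1.37 − 0.3 = 1.07.
Reliability = 1.07 / 1.7 = 0.6294.

0.6294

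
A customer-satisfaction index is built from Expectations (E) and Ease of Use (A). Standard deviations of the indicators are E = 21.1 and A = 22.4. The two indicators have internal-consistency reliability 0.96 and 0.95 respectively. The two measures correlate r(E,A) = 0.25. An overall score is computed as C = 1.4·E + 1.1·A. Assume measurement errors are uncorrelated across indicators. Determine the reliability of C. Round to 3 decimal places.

Var(C) = 1.4²·21.1² + 1.1²·22.4² + 2·[1.54·21.1·22.4·0.25] = 1479.74 + 363.933 = 1843.67.
With uncorrelated errors the cross-covariances are all true-score covariance, so they carry over unchanged; only the diagonal terms shrink to ρᵢσᵢ².
True-score variance = [1.4²·21.1²·0.96 + 1.1²·22.4²·0.95] + 363.933 = 1414.48 + 363.933 = 1778.41.
Reliability = 1778.41 / 1843.67 = 0.965.

0.965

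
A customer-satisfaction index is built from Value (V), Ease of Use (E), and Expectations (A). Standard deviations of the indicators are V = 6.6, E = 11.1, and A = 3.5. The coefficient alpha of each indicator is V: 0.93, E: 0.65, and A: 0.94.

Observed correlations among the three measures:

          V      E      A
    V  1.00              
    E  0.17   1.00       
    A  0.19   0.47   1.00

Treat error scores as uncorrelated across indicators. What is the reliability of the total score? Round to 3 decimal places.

Var(V+E+A) = 6.6² + 11.1² + 3.5² + 2·[6.6·11.1·0.17 + 6.6·3.5·0.19 + 11.1·3.5·0.47] = 179.02 + 70.2054 = 249.225.
Under uncorrelated errors the observed covariances equal the true-score covariances, so only the own-variance terms attenuate.
True-score variance = [6.6²·0.93 + 11.1²·0.65 + 3.5²·0.94] + 70.2054 = 132.112 + 70.2054 = 202.318.
Reliability = 202.318 / 249.225 = 0.812.

0.812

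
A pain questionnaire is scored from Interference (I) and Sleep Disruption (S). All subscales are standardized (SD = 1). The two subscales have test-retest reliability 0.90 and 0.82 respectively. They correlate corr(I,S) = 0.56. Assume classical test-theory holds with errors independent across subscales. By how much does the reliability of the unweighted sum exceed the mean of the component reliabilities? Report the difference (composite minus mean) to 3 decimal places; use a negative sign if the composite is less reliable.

Var(sum) = 2 + 1.12 = 3.12; true-score variance = 1.72 + 1.12 = 2.84; composite reliability = 0.9103.
Mean component reliability = 0.8600.
Difference = 0.9103 − 0.8600 = 0.050.

0.050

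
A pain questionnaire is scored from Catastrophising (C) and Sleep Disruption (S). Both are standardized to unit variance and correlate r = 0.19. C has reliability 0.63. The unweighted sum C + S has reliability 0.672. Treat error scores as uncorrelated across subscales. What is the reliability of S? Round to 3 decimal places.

Var(C+S) = 2 + 2·0.19 = 2.380.
True-score variance = ρ_C + ρ_S + 2·0.19, so 0.672 = (0.63 + ρ_S + 0.38) / 2.380.
ρ_S = 0.672·2.380 − 0.63 − 0.38 = 0.589.

0.589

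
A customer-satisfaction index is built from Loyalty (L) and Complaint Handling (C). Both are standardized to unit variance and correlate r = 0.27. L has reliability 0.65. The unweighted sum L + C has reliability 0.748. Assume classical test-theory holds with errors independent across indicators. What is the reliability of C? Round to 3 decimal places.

Var(L+C) = 2 + 2·0.27 = 2.540.
True-score variance = ρ_L + ρ_C + 2·0.27, so 0.748 = (0.65 + ρ_C + 0.54) / 2.540.
ρ_C = 0.748·2.540 − 0.65 − 0.54 = 0.710.

0.710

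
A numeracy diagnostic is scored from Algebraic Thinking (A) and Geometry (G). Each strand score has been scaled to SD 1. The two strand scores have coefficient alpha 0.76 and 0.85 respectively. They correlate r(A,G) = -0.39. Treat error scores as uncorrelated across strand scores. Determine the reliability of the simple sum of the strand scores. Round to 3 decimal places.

0.680

Var(A+G) = 2 + 2·[(-0.39)] = 2 − 0.78 = 1.22.
Under uncorrelated errors the observed covariances equal the true-score covariances, so only the own-variance terms attenuate.
True-score variance = [0.76 + 0.85] − 0.78 = 1.61 − 0.78 = 0.83.
Reliability = 0.83 / 1.22 = 0.680.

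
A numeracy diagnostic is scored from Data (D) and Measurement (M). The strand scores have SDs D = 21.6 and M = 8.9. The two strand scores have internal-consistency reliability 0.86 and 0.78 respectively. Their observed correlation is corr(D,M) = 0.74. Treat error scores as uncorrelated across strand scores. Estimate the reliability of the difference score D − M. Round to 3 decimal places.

0.683

Var(D−M) = 21.6² + 8.9² − 2·21.6·8.9·0.74 = 545.77 − 284.515 = 261.255.
Because errors are independent across components, Cov(Tᵢ,Tⱼ) = Cov(Xᵢ,Xⱼ); the off-diagonal part of the true-score variance is the same as above.
True-score variance = [21.6²·0.86 + 8.9²·0.78] − 284.515 = 463.025 − 284.515 = 178.51.
Reliability = 178.51 / 261.255 = 0.683.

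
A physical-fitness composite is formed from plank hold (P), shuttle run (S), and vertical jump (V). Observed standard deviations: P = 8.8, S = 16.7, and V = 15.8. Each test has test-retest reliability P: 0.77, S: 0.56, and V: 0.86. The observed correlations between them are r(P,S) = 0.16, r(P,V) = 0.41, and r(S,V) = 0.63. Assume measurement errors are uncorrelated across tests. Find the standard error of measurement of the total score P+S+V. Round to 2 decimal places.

13.25

Var(total) = 605.97 + 493.504 = 1099.47.
True-score variance = 430.498 + 493.504 = 924.001, so reliability = 0.8404.
Error variance = 1099.47 − 924.001 = 175.472; SEM = √175.472 = 13.25.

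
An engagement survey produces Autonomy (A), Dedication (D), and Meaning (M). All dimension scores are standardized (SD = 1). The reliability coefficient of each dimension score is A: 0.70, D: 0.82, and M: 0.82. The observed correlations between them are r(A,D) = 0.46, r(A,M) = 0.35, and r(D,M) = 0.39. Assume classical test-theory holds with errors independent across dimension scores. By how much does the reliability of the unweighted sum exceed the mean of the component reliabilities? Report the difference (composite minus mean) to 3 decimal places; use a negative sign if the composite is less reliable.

Var(sum) = 3 + 2.4 = 5.4; true-score variance = 2.34 + 2.4 = 4.74; composite reliability = 0.8778.
Mean component reliability = 0.7800.
Difference = 0.8778 − 0.7800 = 0.098.

0.098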